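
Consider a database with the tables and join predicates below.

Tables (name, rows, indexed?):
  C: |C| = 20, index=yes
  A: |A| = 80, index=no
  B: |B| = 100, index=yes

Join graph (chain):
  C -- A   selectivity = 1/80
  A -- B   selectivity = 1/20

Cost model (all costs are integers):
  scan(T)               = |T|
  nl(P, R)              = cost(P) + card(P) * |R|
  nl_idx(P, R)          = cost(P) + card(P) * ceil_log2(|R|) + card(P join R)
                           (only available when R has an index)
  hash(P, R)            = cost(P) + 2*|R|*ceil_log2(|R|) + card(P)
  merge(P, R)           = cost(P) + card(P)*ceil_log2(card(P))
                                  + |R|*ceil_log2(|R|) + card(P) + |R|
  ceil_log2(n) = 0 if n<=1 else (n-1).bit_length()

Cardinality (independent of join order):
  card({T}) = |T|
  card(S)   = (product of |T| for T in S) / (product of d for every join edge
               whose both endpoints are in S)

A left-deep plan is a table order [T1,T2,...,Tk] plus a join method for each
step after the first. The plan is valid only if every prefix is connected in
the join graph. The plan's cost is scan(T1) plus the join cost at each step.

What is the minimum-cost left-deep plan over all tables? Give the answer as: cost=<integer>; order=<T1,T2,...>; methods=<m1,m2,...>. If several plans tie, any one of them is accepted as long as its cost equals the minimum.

cost=600; order=A,C,B; methods=hash,nl_idx

Selinger DP (subsets sized 1..n):
  {C}: scan cost=20, card=20
  {A}: scan cost=80, card=80
  {B}: scan cost=100, card=100
  {AC}: card=20; try (C,hash)→360, (C,nl_idx)→500, (A,merge)→780, (C,merge)→840, (A,hash)→1160, (A,nl)→1620 …(+1); best=360 via (C,hash)
  {AB}: card=400; try (B,nl_idx)→1040, (A,hash)→1320, (B,merge)→1520, (A,merge)→1540, (B,hash)→1560, (B,nl)→8080 …(+1); best=1040 via (B,nl_idx)
  {ABC}: card=100; try (B,nl_idx)→600, (B,merge)→1280, (C,hash)→1640, (B,hash)→1780, (B,nl)→2360, (C,nl_idx)→3140 …(+2); best=600 via (B,nl_idx)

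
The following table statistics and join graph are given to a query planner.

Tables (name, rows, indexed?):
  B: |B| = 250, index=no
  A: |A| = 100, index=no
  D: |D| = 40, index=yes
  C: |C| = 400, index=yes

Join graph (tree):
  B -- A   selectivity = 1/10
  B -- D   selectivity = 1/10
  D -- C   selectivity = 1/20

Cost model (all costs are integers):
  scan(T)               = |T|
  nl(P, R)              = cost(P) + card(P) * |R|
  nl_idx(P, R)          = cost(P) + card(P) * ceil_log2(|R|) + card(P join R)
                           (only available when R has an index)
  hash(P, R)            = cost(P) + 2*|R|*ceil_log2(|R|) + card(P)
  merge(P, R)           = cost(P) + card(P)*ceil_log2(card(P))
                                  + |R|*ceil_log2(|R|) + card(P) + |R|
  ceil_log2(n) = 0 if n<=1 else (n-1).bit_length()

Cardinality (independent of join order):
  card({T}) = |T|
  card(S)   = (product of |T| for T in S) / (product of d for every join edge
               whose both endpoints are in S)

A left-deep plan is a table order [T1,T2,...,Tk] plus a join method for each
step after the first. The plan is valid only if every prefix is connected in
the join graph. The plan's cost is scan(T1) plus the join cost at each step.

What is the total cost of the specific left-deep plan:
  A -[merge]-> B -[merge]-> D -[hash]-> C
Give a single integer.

step 1: scan A: cost=100, card=100
step 2: join B via merge
    card(P join B) = 100*250/(10) = 2500
    cost = 100 + 100*7 + 250*8 + 100 + 250 = 3150
step 3: join D via merge
    card(P join D) = 2500*40/(10) = 10000
    cost = 3150 + 2500*12 + 40*6 + 2500 + 40 = 35930
step 4: join C via hash
    card(P join C) = 10000*400/(20) = 200000
    cost = 35930 + 2*400*9 + 10000 = 53130

53130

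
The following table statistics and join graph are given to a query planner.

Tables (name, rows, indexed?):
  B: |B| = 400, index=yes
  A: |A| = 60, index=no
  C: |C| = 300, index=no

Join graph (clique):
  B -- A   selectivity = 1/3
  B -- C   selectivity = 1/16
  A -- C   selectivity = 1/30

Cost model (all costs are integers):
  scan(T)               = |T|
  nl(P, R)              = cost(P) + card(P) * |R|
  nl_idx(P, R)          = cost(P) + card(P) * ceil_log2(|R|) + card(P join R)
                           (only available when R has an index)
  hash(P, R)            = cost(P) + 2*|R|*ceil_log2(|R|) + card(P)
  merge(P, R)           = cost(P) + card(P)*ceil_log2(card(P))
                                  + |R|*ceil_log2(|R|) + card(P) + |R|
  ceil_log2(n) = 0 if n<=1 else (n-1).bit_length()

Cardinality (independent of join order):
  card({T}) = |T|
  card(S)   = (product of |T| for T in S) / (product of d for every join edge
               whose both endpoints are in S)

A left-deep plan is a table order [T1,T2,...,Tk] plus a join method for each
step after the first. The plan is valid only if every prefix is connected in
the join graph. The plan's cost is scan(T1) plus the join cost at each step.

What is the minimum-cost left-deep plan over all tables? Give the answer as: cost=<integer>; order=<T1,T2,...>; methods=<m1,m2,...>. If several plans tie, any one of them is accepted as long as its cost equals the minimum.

cost=9120; order=C,A,B; methods=hash,hash

Selinger DP (subsets sized 1..n):
  {B}: scan cost=400, card=400
  {A}: scan cost=60, card=60
  {C}: scan cost=300, card=300
  {AB}: card=8000; try (A,hash)→1520, (B,merge)→4480, (A,merge)→4820, (B,hash)→7320, (B,nl_idx)→8600, (B,nl)→24060 …(+1); best=1520 via (A,hash)
  {BC}: card=7500; try (C,hash)→6200, (B,merge)→7300, (C,merge)→7400, (B,hash)→7800, (B,nl_idx)→10500, (B,nl)→120300 …(+1); best=6200 via (C,hash)
  {AC}: card=600; try (A,hash)→1320, (C,merge)→3480, (A,merge)→3720, (C,hash)→5520, (C,nl)→18060, (A,nl)→18300; best=1320 via (A,hash)
  {ABC}: card=5000; try (B,hash)→9120, (B,nl_idx)→11720, (B,merge)→11920, (A,hash)→14420, (C,hash)→14920, (A,merge)→111620 …(+4); best=9120 via (B,hash)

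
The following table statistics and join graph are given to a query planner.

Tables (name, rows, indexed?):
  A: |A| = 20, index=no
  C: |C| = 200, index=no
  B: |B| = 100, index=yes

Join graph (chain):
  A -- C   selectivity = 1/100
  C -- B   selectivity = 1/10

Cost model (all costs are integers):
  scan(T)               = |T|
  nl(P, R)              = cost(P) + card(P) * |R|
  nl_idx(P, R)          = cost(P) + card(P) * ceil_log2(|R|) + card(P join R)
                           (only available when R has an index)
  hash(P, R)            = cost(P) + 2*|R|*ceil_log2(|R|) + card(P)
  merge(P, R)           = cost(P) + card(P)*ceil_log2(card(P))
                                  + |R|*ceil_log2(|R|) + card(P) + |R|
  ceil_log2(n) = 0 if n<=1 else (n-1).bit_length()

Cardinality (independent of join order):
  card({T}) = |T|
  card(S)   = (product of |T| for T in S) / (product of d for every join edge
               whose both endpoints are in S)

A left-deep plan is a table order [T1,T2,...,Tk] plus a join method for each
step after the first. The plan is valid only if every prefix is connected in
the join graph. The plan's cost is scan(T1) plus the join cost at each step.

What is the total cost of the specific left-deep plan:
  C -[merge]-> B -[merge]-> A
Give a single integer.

26920

step 1: scan C: cost=200, card=200
step 2: join B via merge
    card(P join B) = 200*100/(10) = 2000
    cost = 200 + 200*8 + 100*7 + 200 + 100 = 2800
step 3: join A via merge
    card(P join A) = 2000*20/(100) = 400
    cost = 2800 + 2000*11 + 20*5 + 2000 + 20 = 26920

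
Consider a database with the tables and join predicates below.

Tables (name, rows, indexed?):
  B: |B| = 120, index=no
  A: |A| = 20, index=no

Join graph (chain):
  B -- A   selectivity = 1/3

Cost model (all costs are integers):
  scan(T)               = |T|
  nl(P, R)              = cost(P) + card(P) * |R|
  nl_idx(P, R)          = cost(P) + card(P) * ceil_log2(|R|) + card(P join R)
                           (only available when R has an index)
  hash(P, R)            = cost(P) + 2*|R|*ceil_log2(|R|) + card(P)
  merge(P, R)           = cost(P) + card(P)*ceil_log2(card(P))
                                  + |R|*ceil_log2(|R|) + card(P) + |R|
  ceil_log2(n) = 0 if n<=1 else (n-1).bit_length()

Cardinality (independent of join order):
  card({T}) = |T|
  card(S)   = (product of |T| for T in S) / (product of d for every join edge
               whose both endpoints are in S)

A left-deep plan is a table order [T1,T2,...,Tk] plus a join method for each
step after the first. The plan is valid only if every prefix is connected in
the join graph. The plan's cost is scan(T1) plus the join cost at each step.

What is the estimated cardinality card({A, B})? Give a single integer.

Tables in S: A(20), B(120)
Edges inside S: B-A(d=3)
numerator = 20 * 120 = 2400
denominator = 3 = 3
card(S) = 2400 / 3 = 800

800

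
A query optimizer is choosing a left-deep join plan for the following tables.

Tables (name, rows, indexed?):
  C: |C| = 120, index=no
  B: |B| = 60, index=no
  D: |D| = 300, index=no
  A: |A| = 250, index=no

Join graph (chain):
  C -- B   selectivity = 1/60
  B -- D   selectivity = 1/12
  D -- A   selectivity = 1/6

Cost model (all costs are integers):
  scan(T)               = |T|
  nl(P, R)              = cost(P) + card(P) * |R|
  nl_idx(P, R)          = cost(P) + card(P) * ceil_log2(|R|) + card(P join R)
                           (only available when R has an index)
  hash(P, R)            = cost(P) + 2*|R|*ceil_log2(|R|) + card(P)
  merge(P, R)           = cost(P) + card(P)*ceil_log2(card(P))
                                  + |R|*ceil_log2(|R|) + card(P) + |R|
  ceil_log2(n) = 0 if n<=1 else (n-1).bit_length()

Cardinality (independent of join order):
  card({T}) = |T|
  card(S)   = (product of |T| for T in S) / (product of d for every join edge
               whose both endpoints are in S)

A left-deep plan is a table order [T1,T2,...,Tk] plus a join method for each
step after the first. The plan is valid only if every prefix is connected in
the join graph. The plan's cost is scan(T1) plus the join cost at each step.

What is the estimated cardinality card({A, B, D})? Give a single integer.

62500

Tables in S: A(250), B(60), D(300)
Edges inside S: B-D(d=12), D-A(d=6)
numerator = 250 * 60 * 300 = 4500000
denominator = 12 * 6 = 72
card(S) = 4500000 / 72 = 62500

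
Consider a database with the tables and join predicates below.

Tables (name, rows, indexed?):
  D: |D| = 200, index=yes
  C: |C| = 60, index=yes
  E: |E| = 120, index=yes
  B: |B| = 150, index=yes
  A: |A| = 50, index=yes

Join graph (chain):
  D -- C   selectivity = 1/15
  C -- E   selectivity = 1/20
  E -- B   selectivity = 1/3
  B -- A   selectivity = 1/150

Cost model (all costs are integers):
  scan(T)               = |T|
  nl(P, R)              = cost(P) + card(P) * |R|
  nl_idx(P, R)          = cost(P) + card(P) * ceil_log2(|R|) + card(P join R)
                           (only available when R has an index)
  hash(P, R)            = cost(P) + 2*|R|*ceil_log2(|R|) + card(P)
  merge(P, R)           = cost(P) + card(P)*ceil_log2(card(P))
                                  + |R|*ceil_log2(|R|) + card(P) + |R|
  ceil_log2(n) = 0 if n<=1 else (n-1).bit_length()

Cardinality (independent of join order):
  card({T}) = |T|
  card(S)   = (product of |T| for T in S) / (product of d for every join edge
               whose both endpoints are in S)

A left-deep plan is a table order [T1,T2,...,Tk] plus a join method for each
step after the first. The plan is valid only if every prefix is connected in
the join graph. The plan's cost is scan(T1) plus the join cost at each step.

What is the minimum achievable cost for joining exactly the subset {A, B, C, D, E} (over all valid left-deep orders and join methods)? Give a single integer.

13730

Selinger DP over subsets of {A,B,C,D,E}:
  {D}: scan cost=200, card=200
  {C}: scan cost=60, card=60
  {E}: scan cost=120, card=120
  {B}: scan cost=150, card=150
  {A}: scan cost=50, card=50
  {CD}: card=800; try (C,hash)→1120, (D,nl_idx)→1340, (C,nl_idx)→2200, (D,merge)→2280, (C,merge)→2420, (D,hash)→3320 …(+2); best=1120 via (C,hash)
  {CE}: card=360; try (E,nl_idx)→840, (C,hash)→960, (C,nl_idx)→1200, (E,merge)→1440, (C,merge)→1500, (E,hash)→1800 …(+2); best=840 via (E,nl_idx)
  {BE}: card=6000; try (E,hash)→1980, (B,merge)→2430, (E,merge)→2460, (B,hash)→2640, (B,nl_idx)→7080, (E,nl_idx)→7200 …(+2); best=1980 via (E,hash)
  {AB}: card=50; try (B,nl_idx)→500, (A,hash)→900, (A,nl_idx)→1100, (B,merge)→1750, (A,merge)→1850, (B,hash)→2500 …(+2); best=500 via (B,nl_idx)
  {CDE}: card=4800; try (E,hash)→3600, (D,hash)→4400, (D,merge)→6240, (D,nl_idx)→8520, (E,merge)→10880, (E,nl_idx)→11520 …(+2); best=3600 via (E,hash)
  {BCE}: card=18000; try (B,hash)→3600, (B,merge)→5790, (C,hash)→8700, (B,nl_idx)→21720, (B,nl)→54840, (C,nl_idx)→55980 …(+2); best=3600 via (B,hash)
  {ABE}: card=2000; try (E,merge)→1810, (E,hash)→2230, (E,nl_idx)→2850, (E,nl)→6500, (A,hash)→8580, (A,nl_idx)→39980 …(+2); best=1810 via (E,merge)
  {BCDE}: card=240000; try (B,hash)→10800, (D,hash)→24800, (B,merge)→72150, (B,nl_idx)→282000, (D,merge)→293400, (D,nl_idx)→387600 …(+2); best=10800 via (B,hash)
  {ABCE}: card=6000; try (C,hash)→4530, (C,nl_idx)→19810, (A,hash)→22200, (C,merge)→26230, (A,nl_idx)→117600, (C,nl)→121810 …(+2); best=4530 via (C,hash)
  {ABCDE}: card=80000; try (D,hash)→13730, (D,merge)→90330, (D,nl_idx)→132530, (A,hash)→251400, (D,nl)→1204530, (A,nl_idx)→1530800 …(+2); best=13730 via (D,hash)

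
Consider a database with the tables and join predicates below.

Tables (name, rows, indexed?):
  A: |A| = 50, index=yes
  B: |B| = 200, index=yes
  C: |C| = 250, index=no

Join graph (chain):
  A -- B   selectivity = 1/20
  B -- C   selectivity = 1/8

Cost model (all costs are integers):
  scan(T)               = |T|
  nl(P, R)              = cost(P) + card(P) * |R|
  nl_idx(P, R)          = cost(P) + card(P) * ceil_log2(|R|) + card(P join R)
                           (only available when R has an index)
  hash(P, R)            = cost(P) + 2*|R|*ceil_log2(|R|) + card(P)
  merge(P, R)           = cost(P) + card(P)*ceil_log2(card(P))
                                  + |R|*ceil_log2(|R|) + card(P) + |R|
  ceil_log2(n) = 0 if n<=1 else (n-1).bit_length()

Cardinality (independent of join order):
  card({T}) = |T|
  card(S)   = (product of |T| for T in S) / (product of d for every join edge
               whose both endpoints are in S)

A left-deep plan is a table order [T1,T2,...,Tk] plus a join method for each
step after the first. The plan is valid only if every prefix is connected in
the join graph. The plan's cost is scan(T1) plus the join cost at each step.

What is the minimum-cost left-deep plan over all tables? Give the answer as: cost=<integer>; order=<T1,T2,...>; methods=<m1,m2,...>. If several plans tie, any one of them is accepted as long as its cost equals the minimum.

Selinger DP (subsets sized 1..n):
  {A}: scan cost=50, card=50
  {B}: scan cost=200, card=200
  {C}: scan cost=250, card=250
  {AB}: card=500; try (B,nl_idx)→950, (A,hash)→1000, (A,nl_idx)→1900, (B,merge)→2200, (A,merge)→2350, (B,hash)→3300 …(+2); best=950 via (B,nl_idx)
  {BC}: card=6250; try (B,hash)→3700, (C,merge)→4250, (B,merge)→4300, (C,hash)→4400, (B,nl_idx)→8500, (C,nl)→50200 …(+1); best=3700 via (B,hash)
  {ABC}: card=15625; try (C,hash)→5450, (C,merge)→8200, (A,hash)→10550, (A,nl_idx)→56825, (A,merge)→91550, (C,nl)→125950 …(+1); best=5450 via (C,hash)

cost=5450; order=A,B,C; methods=nl_idx,hash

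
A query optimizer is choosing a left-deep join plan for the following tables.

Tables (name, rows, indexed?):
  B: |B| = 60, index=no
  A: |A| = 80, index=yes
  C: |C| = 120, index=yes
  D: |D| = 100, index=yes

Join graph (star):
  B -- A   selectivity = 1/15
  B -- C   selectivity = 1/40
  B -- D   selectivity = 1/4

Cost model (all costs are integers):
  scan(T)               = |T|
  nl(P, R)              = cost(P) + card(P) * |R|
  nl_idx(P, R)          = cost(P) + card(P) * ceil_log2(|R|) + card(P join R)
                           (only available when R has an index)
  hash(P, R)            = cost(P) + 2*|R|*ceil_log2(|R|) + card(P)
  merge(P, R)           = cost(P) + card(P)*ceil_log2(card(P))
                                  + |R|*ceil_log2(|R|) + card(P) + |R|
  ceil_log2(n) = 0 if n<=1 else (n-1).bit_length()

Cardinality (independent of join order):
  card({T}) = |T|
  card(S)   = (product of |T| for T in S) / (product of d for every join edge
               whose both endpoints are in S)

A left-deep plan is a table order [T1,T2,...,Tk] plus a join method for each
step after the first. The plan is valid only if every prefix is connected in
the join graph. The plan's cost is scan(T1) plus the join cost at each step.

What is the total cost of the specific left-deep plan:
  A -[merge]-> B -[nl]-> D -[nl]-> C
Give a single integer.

step 1: scan A: cost=80, card=80
step 2: join B via merge
    card(P join B) = 80*60/(15) = 320
    cost = 80 + 80*7 + 60*6 + 80 + 60 = 1140
step 3: join D via nl
    card(P join D) = 320*100/(4) = 8000
    cost = 1140 + 320*100 = 33140
step 4: join C via nl
    card(P join C) = 8000*120/(40) = 24000
    cost = 33140 + 8000*120 = 993140

993140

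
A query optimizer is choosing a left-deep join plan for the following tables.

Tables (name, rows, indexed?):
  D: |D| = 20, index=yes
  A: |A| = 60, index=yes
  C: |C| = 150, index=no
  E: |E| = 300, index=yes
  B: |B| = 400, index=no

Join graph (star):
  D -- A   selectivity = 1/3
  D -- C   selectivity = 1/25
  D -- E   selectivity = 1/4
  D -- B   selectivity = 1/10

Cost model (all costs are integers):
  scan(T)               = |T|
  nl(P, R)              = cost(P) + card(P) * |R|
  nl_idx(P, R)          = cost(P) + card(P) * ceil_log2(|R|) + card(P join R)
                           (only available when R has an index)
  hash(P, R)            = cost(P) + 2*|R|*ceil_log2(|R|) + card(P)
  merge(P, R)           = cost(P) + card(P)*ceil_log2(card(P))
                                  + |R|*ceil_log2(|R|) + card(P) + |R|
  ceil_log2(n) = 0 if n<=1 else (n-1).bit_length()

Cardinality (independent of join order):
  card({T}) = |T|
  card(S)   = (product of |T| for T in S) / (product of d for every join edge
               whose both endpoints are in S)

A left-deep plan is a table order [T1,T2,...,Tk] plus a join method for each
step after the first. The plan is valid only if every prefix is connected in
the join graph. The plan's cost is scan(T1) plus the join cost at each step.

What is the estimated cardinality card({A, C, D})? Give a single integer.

2400

Tables in S: A(60), C(150), D(20)
Edges inside S: D-A(d=3), D-C(d=25)
numerator = 60 * 150 * 20 = 180000
denominator = 3 * 25 = 75
card(S) = 180000 / 75 = 2400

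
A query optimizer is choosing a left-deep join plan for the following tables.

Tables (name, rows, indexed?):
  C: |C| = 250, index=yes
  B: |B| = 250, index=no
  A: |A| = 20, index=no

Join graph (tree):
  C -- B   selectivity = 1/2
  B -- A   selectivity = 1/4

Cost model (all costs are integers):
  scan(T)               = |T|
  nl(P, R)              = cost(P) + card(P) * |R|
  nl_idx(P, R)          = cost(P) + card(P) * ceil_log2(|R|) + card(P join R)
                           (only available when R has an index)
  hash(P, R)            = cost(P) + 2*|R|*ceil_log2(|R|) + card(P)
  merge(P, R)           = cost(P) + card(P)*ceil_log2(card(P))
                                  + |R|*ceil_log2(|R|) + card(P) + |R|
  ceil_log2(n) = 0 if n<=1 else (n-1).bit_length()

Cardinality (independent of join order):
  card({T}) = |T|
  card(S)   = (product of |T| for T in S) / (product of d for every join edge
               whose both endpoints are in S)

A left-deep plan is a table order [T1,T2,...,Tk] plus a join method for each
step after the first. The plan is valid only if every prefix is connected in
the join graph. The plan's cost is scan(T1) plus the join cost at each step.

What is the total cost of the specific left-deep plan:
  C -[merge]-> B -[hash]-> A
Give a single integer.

step 1: scan C: cost=250, card=250
step 2: join B via merge
    card(P join B) = 250*250/(2) = 31250
    cost = 250 + 250*8 + 250*8 + 250 + 250 = 4750
step 3: join A via hash
    card(P join A) = 31250*20/(4) = 156250
    cost = 4750 + 2*20*5 + 31250 = 36200

36200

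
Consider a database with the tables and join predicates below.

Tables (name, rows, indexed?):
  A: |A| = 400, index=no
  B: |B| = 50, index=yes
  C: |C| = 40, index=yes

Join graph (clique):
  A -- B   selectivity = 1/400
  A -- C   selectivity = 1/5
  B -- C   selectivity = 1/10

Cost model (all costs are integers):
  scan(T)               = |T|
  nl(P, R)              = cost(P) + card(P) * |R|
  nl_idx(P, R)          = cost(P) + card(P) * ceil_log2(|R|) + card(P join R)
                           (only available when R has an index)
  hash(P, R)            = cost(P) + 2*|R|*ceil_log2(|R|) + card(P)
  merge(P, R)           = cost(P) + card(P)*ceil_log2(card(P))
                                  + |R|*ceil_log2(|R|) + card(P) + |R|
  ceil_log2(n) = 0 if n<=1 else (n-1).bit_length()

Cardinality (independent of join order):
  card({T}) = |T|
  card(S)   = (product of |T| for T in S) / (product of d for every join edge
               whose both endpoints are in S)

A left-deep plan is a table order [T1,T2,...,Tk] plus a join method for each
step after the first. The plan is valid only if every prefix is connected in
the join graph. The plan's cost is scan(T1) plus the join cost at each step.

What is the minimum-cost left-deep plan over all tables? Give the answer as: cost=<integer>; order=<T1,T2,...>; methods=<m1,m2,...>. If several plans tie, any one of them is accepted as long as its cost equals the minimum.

Selinger DP (subsets sized 1..n):
  {A}: scan cost=400, card=400
  {B}: scan cost=50, card=50
  {C}: scan cost=40, card=40
  {AB}: card=50; try (B,hash)→1400, (B,nl_idx)→2850, (A,merge)→4400, (B,merge)→4750, (A,hash)→7300, (A,nl)→20050 …(+1); best=1400 via (B,hash)
  {AC}: card=3200; try (C,hash)→1280, (A,merge)→4320, (C,merge)→4680, (C,nl_idx)→6000, (A,hash)→7280, (A,nl)→16040 …(+1); best=1280 via (C,hash)
  {BC}: card=200; try (B,nl_idx)→480, (C,nl_idx)→550, (C,hash)→580, (B,merge)→670, (C,merge)→680, (B,hash)→680 …(+2); best=480 via (B,nl_idx)
  {ABC}: card=40; try (C,nl_idx)→1740, (C,hash)→1930, (C,merge)→2030, (C,nl)→3400, (B,hash)→5080, (A,merge)→6280 …(+5); best=1740 via (C,nl_idx)

cost=1740; order=A,B,C; methods=hash,nl_idx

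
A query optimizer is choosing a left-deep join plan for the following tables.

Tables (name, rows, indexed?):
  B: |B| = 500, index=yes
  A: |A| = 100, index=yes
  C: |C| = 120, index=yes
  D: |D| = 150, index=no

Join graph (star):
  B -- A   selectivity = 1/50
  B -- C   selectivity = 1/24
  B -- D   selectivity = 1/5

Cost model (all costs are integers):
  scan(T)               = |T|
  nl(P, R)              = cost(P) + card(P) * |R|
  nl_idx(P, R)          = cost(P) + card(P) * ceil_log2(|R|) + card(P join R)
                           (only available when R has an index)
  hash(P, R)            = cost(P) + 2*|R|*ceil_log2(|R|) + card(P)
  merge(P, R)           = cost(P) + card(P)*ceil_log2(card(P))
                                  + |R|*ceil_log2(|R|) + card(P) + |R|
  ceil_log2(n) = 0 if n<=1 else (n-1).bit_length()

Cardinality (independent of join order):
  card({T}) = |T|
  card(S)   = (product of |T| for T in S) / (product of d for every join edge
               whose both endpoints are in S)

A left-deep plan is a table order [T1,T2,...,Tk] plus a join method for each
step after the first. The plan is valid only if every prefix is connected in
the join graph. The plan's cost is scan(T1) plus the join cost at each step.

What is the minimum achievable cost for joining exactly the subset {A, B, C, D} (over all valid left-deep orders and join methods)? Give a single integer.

12080

Selinger DP over subsets of {A,B,C,D}:
  {B}: scan cost=500, card=500
  {A}: scan cost=100, card=100
  {C}: scan cost=120, card=120
  {D}: scan cost=150, card=150
  {AB}: card=1000; try (B,nl_idx)→2000, (A,hash)→2400, (A,nl_idx)→5000, (B,merge)→5900, (A,merge)→6300, (B,hash)→9200 …(+2); best=2000 via (B,nl_idx)
  {BC}: card=2500; try (C,hash)→2680, (B,nl_idx)→3700, (B,merge)→6080, (C,merge)→6460, (C,nl_idx)→6500, (B,hash)→9240 …(+2); best=2680 via (C,hash)
  {BD}: card=15000; try (D,hash)→3400, (B,merge)→6500, (D,merge)→6850, (B,hash)→9300, (B,nl_idx)→16500, (B,nl)→75150 …(+1); best=3400 via (D,hash)
  {ABC}: card=5000; try (C,hash)→4680, (A,hash)→6580, (C,merge)→13960, (C,nl_idx)→14000, (A,nl_idx)→25180, (A,merge)→35980 …(+2); best=4680 via (C,hash)
  {ABD}: card=30000; try (D,hash)→5400, (D,merge)→14350, (A,hash)→19800, (A,nl_idx)→138400, (D,nl)→152000, (A,merge)→229200 …(+1); best=5400 via (D,hash)
  {BCD}: card=75000; try (D,hash)→7580, (C,hash)→20080, (D,merge)→36530, (C,nl_idx)→183400, (C,merge)→229360, (D,nl)→377680 …(+1); best=7580 via (D,hash)
  {ABCD}: card=150000; try (D,hash)→12080, (C,hash)→37080, (D,merge)→76030, (A,hash)→83980, (C,nl_idx)→365400, (C,merge)→486360 …(+5); best=12080 via (D,hash)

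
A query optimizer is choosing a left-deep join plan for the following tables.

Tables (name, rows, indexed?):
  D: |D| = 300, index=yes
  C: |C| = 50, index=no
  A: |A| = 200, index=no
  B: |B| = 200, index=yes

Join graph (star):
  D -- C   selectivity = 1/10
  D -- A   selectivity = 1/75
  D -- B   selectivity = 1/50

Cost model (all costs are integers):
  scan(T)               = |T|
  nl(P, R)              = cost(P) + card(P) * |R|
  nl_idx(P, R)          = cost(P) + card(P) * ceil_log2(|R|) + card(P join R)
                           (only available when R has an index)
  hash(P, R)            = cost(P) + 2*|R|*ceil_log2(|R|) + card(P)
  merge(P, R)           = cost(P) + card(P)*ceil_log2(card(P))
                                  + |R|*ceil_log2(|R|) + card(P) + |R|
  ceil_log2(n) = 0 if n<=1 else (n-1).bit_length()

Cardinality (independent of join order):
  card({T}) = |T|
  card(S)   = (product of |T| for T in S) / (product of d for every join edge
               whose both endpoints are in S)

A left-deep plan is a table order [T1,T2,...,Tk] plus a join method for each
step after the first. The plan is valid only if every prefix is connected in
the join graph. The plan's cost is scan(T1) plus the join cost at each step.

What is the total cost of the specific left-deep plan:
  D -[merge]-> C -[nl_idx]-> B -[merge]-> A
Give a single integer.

107450

step 1: scan D: cost=300, card=300
step 2: join C via merge
    card(P join C) = 300*50/(10) = 1500
    cost = 300 + 300*9 + 50*6 + 300 + 50 = 3650
step 3: join B via nl_idx
    card(P join B) = 1500*200/(50) = 6000
    cost = 3650 + 1500*8 + 6000 = 21650
step 4: join A via merge
    card(P join A) = 6000*200/(75) = 16000
    cost = 21650 + 6000*13 + 200*8 + 6000 + 200 = 107450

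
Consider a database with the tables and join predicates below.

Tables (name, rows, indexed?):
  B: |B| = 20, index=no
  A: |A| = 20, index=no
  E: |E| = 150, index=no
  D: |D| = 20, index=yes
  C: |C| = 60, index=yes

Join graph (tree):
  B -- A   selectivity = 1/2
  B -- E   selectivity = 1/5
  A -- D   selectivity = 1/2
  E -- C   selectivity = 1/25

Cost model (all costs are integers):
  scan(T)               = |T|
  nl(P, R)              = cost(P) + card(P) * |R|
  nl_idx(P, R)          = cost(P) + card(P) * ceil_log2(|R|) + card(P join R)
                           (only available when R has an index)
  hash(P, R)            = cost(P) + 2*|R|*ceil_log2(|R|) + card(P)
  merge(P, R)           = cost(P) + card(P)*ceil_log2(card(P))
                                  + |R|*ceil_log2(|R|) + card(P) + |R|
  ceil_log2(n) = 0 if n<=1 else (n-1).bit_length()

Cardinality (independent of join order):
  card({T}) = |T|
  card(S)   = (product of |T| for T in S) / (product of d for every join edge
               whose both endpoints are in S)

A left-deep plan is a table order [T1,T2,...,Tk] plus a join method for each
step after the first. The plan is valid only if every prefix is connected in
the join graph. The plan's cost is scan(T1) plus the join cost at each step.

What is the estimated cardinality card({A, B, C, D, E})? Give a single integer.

Tables in S: A(20), B(20), C(60), D(20), E(150)
Edges inside S: B-A(d=2), B-E(d=5), A-D(d=2), E-C(d=25)
numerator = 20 * 20 * 60 * 20 * 150 = 72000000
denominator = 2 * 5 * 2 * 25 = 500
card(S) = 72000000 / 500 = 144000

144000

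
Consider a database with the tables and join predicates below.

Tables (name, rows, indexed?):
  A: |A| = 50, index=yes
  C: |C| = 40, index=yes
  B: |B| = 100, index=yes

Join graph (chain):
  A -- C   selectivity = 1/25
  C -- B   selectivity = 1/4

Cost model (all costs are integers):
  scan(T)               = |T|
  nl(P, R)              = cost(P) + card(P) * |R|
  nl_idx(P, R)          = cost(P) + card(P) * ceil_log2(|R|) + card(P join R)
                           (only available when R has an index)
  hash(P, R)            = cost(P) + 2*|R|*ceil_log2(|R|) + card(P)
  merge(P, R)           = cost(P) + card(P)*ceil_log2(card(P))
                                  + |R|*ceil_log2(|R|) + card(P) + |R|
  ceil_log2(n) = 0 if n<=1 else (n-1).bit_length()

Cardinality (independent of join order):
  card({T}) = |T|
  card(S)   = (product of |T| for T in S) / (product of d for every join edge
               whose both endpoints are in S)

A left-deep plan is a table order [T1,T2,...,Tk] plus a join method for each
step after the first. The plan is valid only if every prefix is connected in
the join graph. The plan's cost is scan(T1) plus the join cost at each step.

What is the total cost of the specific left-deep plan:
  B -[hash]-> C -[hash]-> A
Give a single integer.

step 1: scan B: cost=100, card=100
step 2: join C via hash
    card(P join C) = 100*40/(4) = 1000
    cost = 100 + 2*40*6 + 100 = 680
step 3: join A via hash
    card(P join A) = 1000*50/(25) = 2000
    cost = 680 + 2*50*6 + 1000 = 2280

2280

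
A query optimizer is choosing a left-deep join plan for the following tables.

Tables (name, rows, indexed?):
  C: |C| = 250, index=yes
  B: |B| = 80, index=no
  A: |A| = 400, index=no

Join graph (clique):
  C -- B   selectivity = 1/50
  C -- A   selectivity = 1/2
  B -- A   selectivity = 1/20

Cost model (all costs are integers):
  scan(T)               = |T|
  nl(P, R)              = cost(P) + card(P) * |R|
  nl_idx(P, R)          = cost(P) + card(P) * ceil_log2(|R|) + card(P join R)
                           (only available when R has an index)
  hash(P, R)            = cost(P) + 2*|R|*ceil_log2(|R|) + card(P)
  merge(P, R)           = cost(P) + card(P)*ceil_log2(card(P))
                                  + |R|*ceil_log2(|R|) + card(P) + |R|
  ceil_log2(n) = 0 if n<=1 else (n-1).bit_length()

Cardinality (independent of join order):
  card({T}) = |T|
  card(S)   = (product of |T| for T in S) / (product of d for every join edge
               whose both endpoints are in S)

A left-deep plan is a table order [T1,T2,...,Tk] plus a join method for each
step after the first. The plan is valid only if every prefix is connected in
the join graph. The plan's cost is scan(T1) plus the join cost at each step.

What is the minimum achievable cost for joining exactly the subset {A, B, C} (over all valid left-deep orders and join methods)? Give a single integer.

7520

Selinger DP over subsets of {A,B,C}:
  {C}: scan cost=250, card=250
  {B}: scan cost=80, card=80
  {A}: scan cost=400, card=400
  {BC}: card=400; try (C,nl_idx)→1120, (B,hash)→1620, (C,merge)→2970, (B,merge)→3140, (C,hash)→4160, (C,nl)→20080 …(+1); best=1120 via (C,nl_idx)
  {AC}: card=50000; try (C,hash)→4800, (A,merge)→6500, (C,merge)→6650, (A,hash)→7700, (C,nl_idx)→53600, (A,nl)→100250 …(+1); best=4800 via (C,hash)
  {AB}: card=1600; try (B,hash)→1920, (A,merge)→4720, (B,merge)→5040, (A,hash)→7360, (A,nl)→32080, (B,nl)→32400; best=1920 via (B,hash)
  {ABC}: card=4000; try (C,hash)→7520, (A,hash)→8720, (A,merge)→9120, (C,nl_idx)→18720, (C,merge)→23370, (B,hash)→55920 …(+4); best=7520 via (C,hash)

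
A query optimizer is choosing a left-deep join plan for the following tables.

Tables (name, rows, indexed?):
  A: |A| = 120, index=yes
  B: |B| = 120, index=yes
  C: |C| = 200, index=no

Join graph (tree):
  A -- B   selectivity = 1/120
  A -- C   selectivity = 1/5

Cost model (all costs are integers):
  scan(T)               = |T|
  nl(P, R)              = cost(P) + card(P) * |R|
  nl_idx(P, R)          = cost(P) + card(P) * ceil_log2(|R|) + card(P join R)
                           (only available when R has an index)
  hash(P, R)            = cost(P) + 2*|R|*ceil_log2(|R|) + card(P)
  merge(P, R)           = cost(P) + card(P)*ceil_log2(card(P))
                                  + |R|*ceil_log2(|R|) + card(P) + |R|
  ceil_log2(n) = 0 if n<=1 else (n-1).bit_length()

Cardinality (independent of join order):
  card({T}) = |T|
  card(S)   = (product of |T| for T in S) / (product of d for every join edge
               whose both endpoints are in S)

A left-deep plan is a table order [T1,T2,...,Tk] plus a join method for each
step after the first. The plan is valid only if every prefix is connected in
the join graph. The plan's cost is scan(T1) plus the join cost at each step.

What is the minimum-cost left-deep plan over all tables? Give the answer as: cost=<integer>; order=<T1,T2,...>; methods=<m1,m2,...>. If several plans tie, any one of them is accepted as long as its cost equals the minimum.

Selinger DP (subsets sized 1..n):
  {A}: scan cost=120, card=120
  {B}: scan cost=120, card=120
  {C}: scan cost=200, card=200
  {AB}: card=120; try (B,nl_idx)→1080, (A,nl_idx)→1080, (B,hash)→1920, (A,hash)→1920, (B,merge)→2040, (A,merge)→2040 …(+2); best=1080 via (B,nl_idx)
  {AC}: card=4800; try (A,hash)→2080, (C,merge)→2880, (A,merge)→2960, (C,hash)→3440, (A,nl_idx)→6400, (C,nl)→24120 …(+1); best=2080 via (A,hash)
  {ABC}: card=4800; try (C,merge)→3840, (C,hash)→4400, (B,hash)→8560, (C,nl)→25080, (B,nl_idx)→40480, (B,merge)→70240 …(+1); best=3840 via (C,merge)

cost=3840; order=A,B,C; methods=nl_idx,merge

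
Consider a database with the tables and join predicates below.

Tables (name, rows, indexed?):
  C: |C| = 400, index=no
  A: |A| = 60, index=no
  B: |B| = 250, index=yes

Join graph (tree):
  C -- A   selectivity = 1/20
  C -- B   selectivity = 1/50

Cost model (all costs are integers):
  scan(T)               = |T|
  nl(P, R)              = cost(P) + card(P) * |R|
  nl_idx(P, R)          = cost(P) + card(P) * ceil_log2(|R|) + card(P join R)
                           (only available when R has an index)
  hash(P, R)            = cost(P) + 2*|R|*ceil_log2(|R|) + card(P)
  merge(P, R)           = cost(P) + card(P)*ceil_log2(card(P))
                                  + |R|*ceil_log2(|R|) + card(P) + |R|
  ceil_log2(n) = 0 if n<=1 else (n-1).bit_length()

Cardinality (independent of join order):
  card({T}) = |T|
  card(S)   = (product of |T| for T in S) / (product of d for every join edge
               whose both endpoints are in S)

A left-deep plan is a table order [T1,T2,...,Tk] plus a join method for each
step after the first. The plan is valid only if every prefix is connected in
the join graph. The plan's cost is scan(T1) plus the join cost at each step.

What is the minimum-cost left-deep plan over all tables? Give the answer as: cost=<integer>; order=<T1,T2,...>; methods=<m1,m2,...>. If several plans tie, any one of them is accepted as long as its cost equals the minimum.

Selinger DP (subsets sized 1..n):
  {C}: scan cost=400, card=400
  {A}: scan cost=60, card=60
  {B}: scan cost=250, card=250
  {AC}: card=1200; try (A,hash)→1520, (C,merge)→4480, (A,merge)→4820, (C,hash)→7320, (C,nl)→24060, (A,nl)→24400; best=1520 via (A,hash)
  {BC}: card=2000; try (B,hash)→4800, (B,nl_idx)→5600, (C,merge)→6500, (B,merge)→6650, (C,hash)→7700, (C,nl)→100250 …(+1); best=4800 via (B,hash)
  {ABC}: card=6000; try (B,hash)→6720, (A,hash)→7520, (B,nl_idx)→17120, (B,merge)→18170, (A,merge)→29220, (A,nl)→124800 …(+1); best=6720 via (B,hash)

cost=6720; order=C,A,B; methods=hash,hash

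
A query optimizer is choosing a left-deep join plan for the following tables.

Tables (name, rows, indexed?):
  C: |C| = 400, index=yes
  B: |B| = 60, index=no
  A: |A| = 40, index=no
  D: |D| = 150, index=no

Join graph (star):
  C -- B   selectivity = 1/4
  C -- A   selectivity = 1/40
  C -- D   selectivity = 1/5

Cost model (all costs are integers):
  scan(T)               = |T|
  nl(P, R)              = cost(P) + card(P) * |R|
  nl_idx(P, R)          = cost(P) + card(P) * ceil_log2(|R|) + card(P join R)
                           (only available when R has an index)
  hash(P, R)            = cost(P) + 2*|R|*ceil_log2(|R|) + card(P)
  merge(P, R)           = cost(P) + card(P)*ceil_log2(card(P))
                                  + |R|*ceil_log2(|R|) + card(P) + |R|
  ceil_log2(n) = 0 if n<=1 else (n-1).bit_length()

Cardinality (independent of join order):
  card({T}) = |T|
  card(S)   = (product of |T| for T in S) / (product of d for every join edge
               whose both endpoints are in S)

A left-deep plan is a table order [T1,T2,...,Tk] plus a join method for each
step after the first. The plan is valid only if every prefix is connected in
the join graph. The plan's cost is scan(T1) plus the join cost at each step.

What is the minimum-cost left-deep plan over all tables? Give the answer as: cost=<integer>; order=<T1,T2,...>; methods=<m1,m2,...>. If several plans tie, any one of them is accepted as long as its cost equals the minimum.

Selinger DP (subsets sized 1..n):
  {C}: scan cost=400, card=400
  {B}: scan cost=60, card=60
  {A}: scan cost=40, card=40
  {D}: scan cost=150, card=150
  {BC}: card=6000; try (B,hash)→1520, (C,merge)→4480, (B,merge)→4820, (C,nl_idx)→6600, (C,hash)→7320, (C,nl)→24060 …(+1); best=1520 via (B,hash)
  {AC}: card=400; try (C,nl_idx)→800, (A,hash)→1280, (C,merge)→4320, (A,merge)→4680, (C,hash)→7280, (C,nl)→16040 …(+1); best=800 via (C,nl_idx)
  {CD}: card=12000; try (D,hash)→3200, (C,merge)→5500, (D,merge)→5750, (C,hash)→7500, (C,nl_idx)→13500, (C,nl)→60150 …(+1); best=3200 via (D,hash)
  {ABC}: card=6000; try (B,hash)→1920, (B,merge)→5220, (A,hash)→8000, (B,nl)→24800, (A,merge)→85800, (A,nl)→241520; best=1920 via (B,hash)
  {BCD}: card=180000; try (D,hash)→9920, (B,hash)→15920, (D,merge)→86870, (B,merge)→183620, (B,nl)→723200, (D,nl)→901520; best=9920 via (D,hash)
  {ACD}: card=12000; try (D,hash)→3600, (D,merge)→6150, (A,hash)→15680, (D,nl)→60800, (A,merge)→183480, (A,nl)→483200; best=3600 via (D,hash)
  {ABCD}: card=180000; try (D,hash)→10320, (B,hash)→16320, (D,merge)→87270, (B,merge)→184020, (A,hash)→190400, (B,nl)→723600 …(+3); best=10320 via (D,hash)

cost=10320; order=A,C,B,D; methods=nl_idx,hash,hash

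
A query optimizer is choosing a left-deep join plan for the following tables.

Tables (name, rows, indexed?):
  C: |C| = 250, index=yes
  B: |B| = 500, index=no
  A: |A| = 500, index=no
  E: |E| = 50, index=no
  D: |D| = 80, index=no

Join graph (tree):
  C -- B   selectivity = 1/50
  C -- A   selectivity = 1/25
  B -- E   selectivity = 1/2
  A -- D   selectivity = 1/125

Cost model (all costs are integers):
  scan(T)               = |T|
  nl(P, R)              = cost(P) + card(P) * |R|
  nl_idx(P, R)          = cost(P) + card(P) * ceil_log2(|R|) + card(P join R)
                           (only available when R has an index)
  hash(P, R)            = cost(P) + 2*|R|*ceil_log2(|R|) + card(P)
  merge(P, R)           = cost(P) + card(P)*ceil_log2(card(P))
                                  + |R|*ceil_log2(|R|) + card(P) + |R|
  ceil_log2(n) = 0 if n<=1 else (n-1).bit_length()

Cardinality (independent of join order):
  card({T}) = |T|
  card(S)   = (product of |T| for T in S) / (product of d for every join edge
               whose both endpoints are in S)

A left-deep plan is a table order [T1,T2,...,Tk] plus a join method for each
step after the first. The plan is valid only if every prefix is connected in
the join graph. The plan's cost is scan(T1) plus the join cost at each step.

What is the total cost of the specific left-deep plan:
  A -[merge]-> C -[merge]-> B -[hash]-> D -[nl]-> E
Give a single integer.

step 1: scan A: cost=500, card=500
step 2: join C via merge
    card(P join C) = 500*250/(25) = 5000
    cost = 500 + 500*9 + 250*8 + 500 + 250 = 7750
step 3: join B via merge
    card(P join B) = 5000*500/(50) = 50000
    cost = 7750 + 5000*13 + 500*9 + 5000 + 500 = 82750
step 4: join D via hash
    card(P join D) = 50000*80/(125) = 32000
    cost = 82750 + 2*80*7 + 50000 = 133870
step 5: join E via nl
    card(P join E) = 32000*50/(2) = 800000
    cost = 133870 + 32000*50 = 1733870

1733870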